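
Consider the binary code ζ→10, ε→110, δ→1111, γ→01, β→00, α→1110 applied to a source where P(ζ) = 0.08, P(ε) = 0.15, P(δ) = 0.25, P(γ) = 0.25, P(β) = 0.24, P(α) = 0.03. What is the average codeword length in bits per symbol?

L̄ = Σ pᵢ·ℓᵢ = 0.08·2 + 0.15·3 + 0.25·4 + 0.25·2 + 0.24·2 + 0.03·4 = 2.71 bits/symbol.

2.71 bits/symbol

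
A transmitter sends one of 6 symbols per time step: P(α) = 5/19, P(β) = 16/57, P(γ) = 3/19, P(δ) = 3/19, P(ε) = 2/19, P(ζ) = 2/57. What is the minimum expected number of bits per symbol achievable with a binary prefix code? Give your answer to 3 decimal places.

2.439 bits/symbol

Repeatedly combine the two least-probable nodes; the expected code length is the sum of the merged weights.
merge 2/57 + 2/19 → 8/57
merge 8/57 + 3/19 → 17/57
merge 3/19 + 5/19 → 8/19
merge 16/57 + 17/57 → 11/19
merge 8/19 + 11/19 → 1
L = 8/57 + 17/57 + 8/19 + 11/19 + 1 = 139/57 ≈ 2.439 bits/symbol.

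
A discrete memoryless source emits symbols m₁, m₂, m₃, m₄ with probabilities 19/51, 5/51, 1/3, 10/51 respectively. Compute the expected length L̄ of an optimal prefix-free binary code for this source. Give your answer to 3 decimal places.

1.922 bits/symbol

Repeatedly combine the two least-probable nodes; the expected code length is the sum of the merged weights.
merge 5/51 + 10/51 → 5/17
merge 5/17 + 1/3 → 32/51
merge 19/51 + 32/51 → 1
L = 5/17 + 32/51 + 1 = 98/51 ≈ 1.922 bits/symbol.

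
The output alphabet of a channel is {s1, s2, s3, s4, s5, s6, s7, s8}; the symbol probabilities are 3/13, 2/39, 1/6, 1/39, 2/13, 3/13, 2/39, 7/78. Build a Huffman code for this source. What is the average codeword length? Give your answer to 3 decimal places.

Repeatedly combine the two least-probable nodes; the expected code length is the sum of the merged weights.
merge 1/39 + 2/39 → 1/13
merge 2/39 + 1/13 → 5/39
merge 7/78 + 5/39 → 17/78
merge 2/13 + 1/6 → 25/78
merge 17/78 + 3/13 → 35/78
merge 3/13 + 25/78 → 43/78
merge 35/78 + 43/78 → 1
L = 1/13 + 5/39 + 17/78 + 25/78 + 35/78 + 43/78 + 1 = 107/39 ≈ 2.744 bits/symbol.

2.744 bits/symbol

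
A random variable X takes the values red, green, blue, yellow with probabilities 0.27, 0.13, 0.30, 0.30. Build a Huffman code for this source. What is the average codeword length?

Repeatedly combine the two least-probable nodes; the expected code length is the sum of the merged weights.
merge 13/100 + 27/100 → 2/5
merge 3/10 + 3/10 → 3/5
merge 2/5 + 3/5 → 1
L = 2/5 + 3/5 + 1 = 2 bits/symbol.

2 bits/symbol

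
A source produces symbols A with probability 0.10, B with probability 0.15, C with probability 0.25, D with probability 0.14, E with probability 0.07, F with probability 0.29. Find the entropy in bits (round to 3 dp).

H = −Σ pᵢ log₂ pᵢ.
−0.10·log₂(0.10) = 0.3322
−0.15·log₂(0.15) = 0.4105
−0.25·log₂(0.25) = 0.5000
−0.14·log₂(0.14) = 0.3971
−0.07·log₂(0.07) = 0.2686
−0.29·log₂(0.29) = 0.5179
Sum ≈ 2.4263 → 2.426 bits.

2.426 bits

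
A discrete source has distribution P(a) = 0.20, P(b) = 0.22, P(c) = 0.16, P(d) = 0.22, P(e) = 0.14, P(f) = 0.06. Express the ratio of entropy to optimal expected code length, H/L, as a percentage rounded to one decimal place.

Entropy H = −Σ p log₂ p ≈ 2.4892 bits.
Huffman merges: 3/50+7/50→1/5; 4/25+1/5→9/25; 1/5+11/50→21/50; 11/50+9/25→29/50; 21/50+29/50→1. L = 64/25 ≈ 2.5600.
Efficiency = H/L = 2.4892/2.5600 = 97.2%.

97.2%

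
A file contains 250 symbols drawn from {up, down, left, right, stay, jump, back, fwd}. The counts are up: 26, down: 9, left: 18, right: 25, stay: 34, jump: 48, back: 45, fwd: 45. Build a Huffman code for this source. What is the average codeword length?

2.916 bits/symbol

Probabilities are the counts divided by 250.
Repeatedly combine the two least-probable nodes; the expected code length is the sum of the merged weights.
merge 9/250 + 9/125 → 27/250
merge 1/10 + 13/125 → 51/250
merge 27/250 + 17/125 → 61/250
merge 9/50 + 9/50 → 9/25
merge 24/125 + 51/250 → 99/250
merge 61/250 + 9/25 → 151/250
merge 99/250 + 151/250 → 1
L = 27/250 + 51/250 + 61/250 + 9/25 + 99/250 + 151/250 + 1 = 729/250 = 2.916 bits/symbol.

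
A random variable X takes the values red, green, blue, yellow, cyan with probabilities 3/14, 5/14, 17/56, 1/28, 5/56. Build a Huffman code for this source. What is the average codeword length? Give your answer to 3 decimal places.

Repeatedly combine the two least-probable nodes; the expected code length is the sum of the merged weights.
merge 1/28 + 5/56 → 1/8
merge 1/8 + 3/14 → 19/56
merge 17/56 + 19/56 → 9/14
merge 5/14 + 9/14 → 1
L = 1/8 + 19/56 + 9/14 + 1 = 59/28 ≈ 2.107 bits/symbol.

2.107 bits/symbol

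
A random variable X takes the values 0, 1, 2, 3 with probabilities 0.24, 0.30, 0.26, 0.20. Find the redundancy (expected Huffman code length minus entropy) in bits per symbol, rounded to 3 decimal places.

Entropy H = −Σ p log₂ p ≈ 1.9849 bits.
Huffman merges: 1/5+6/25→11/25; 13/50+3/10→14/25; 11/25+14/25→1. L = 2 ≈ 2.0000.
L − H = 2.0000 − 1.9849 = 0.015 bits.

0.015 bits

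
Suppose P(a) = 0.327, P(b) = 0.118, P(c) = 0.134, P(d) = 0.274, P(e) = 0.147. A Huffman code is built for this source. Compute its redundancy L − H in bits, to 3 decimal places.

0.054 bits

Entropy H = −Σ p log₂ p ≈ 2.1981 bits.
Huffman merges: 59/500+67/500→63/250; 147/1000+63/250→399/1000; 137/500+327/1000→601/1000; 399/1000+601/1000→1. L = 563/250 ≈ 2.2520.
L − H = 2.2520 − 2.1981 = 0.054 bits.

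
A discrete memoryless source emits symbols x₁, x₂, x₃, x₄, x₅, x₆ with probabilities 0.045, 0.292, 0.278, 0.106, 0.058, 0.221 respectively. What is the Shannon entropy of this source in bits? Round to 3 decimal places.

H = −Σ pᵢ log₂ pᵢ.
−0.045·log₂(0.045) = 0.2013
−0.292·log₂(0.292) = 0.5186
−0.278·log₂(0.278) = 0.5134
−0.106·log₂(0.106) = 0.3432
−0.058·log₂(0.058) = 0.2383
−0.221·log₂(0.221) = 0.4813
Sum ≈ 2.2961 → 2.296 bits.

2.296 bits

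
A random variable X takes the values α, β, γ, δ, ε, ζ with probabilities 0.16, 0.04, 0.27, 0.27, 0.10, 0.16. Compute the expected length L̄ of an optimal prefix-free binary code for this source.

Repeatedly combine the two least-probable nodes; the expected code length is the sum of the merged weights.
merge 1/25 + 1/10 → 7/50
merge 7/50 + 4/25 → 3/10
merge 4/25 + 27/100 → 43/100
merge 27/100 + 3/10 → 57/100
merge 43/100 + 57/100 → 1
L = 7/50 + 3/10 + 43/100 + 57/100 + 1 = 61/25 = 2.44 bits/symbol.

2.44 bits/symbol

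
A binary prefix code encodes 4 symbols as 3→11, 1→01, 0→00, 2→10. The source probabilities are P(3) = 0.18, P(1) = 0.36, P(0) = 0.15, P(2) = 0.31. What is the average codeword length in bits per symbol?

L̄ = Σ pᵢ·ℓᵢ = 0.18·2 + 0.36·2 + 0.15·2 + 0.31·2 = 2 bits/symbol.

2 bits/symbol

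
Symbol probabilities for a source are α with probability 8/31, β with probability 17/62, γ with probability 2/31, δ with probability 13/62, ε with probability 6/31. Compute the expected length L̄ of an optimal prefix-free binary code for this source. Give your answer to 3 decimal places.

2.258 bits/symbol

Repeatedly combine the two least-probable nodes; the expected code length is the sum of the merged weights.
merge 2/31 + 6/31 → 8/31
merge 13/62 + 8/31 → 29/62
merge 8/31 + 17/62 → 33/62
merge 29/62 + 33/62 → 1
L = 8/31 + 29/62 + 33/62 + 1 = 70/31 ≈ 2.258 bits/symbol.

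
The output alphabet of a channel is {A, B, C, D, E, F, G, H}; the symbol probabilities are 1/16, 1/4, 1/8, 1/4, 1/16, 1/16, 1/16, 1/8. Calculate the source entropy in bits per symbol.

2.75 bits

Each probability is a power of 1/2, so log₂(1/p) is an integer.
H = Σ p·log₂(1/p) = 1/16·4 + 1/4·2 + 1/8·3 + 1/4·2 + 1/16·4 + 1/16·4 + 1/16·4 + 1/8·3 = 2.75 bits.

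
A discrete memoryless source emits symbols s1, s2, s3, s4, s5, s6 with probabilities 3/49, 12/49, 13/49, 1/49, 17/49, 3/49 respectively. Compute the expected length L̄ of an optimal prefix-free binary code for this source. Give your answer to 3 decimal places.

2.224 bits/symbol

Repeatedly combine the two least-probable nodes; the expected code length is the sum of the merged weights.
merge 1/49 + 3/49 → 4/49
merge 3/49 + 4/49 → 1/7
merge 1/7 + 12/49 → 19/49
merge 13/49 + 17/49 → 30/49
merge 19/49 + 30/49 → 1
L = 4/49 + 1/7 + 19/49 + 30/49 + 1 = 109/49 ≈ 2.224 bits/symbol.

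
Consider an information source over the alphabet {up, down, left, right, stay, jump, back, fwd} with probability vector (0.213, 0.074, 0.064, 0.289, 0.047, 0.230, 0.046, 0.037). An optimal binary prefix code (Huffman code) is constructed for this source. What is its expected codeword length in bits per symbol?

Repeatedly combine the two least-probable nodes; the expected code length is the sum of the merged weights.
merge 37/1000 + 23/500 → 83/1000
merge 47/1000 + 8/125 → 111/1000
merge 37/500 + 83/1000 → 157/1000
merge 111/1000 + 157/1000 → 67/250
merge 213/1000 + 23/100 → 443/1000
merge 67/250 + 289/1000 → 557/1000
merge 443/1000 + 557/1000 → 1
L = 83/1000 + 111/1000 + 157/1000 + 67/250 + 443/1000 + 557/1000 + 1 = 2619/1000 = 2.619 bits/symbol.

2.619 bits/symbol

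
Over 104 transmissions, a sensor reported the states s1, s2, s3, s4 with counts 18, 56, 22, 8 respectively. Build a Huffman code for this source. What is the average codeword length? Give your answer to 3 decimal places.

Probabilities are the counts divided by 104.
Repeatedly combine the two least-probable nodes; the expected code length is the sum of the merged weights.
merge 1/13 + 9/52 → 1/4
merge 11/52 + 1/4 → 6/13
merge 6/13 + 7/13 → 1
L = 1/4 + 6/13 + 1 = 89/52 ≈ 1.712 bits/symbol.

1.712 bits/symbol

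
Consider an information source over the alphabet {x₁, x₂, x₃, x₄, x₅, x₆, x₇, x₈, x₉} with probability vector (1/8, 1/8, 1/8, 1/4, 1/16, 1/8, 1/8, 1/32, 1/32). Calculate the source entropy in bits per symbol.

Each probability is a power of 1/2, so log₂(1/p) is an integer.
H = Σ p·log₂(1/p) = 1/8·3 + 1/8·3 + 1/8·3 + 1/4·2 + 1/16·4 + 1/8·3 + 1/8·3 + 1/32·5 + 1/32·5 = 2.9375 bits.

2.9375 bits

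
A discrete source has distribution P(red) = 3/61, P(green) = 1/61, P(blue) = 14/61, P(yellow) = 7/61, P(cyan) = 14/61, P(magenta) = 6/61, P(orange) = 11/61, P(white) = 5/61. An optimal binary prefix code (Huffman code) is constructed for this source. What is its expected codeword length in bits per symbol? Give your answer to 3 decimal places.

Repeatedly combine the two least-probable nodes; the expected code length is the sum of the merged weights.
merge 1/61 + 3/61 → 4/61
merge 4/61 + 5/61 → 9/61
merge 6/61 + 7/61 → 13/61
merge 9/61 + 11/61 → 20/61
merge 13/61 + 14/61 → 27/61
merge 14/61 + 20/61 → 34/61
merge 27/61 + 34/61 → 1
L = 4/61 + 9/61 + 13/61 + 20/61 + 27/61 + 34/61 + 1 = 168/61 ≈ 2.754 bits/symbol.

2.754 bits/symbol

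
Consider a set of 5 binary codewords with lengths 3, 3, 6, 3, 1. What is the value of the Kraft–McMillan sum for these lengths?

0.890625

With common denominator 2^6 = 64: Σ 2^(−ℓᵢ) = 8/64 + 8/64 + 1/64 + 8/64 + 32/64 = 57/64 = 0.890625.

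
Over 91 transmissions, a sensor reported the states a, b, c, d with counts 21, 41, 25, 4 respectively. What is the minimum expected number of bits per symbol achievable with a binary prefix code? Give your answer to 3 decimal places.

1.824 bits/symbol

Probabilities are the counts divided by 91.
Repeatedly combine the two least-probable nodes; the expected code length is the sum of the merged weights.
merge 4/91 + 3/13 → 25/91
merge 25/91 + 25/91 → 50/91
merge 41/91 + 50/91 → 1
L = 25/91 + 50/91 + 1 = 166/91 ≈ 1.824 bits/symbol.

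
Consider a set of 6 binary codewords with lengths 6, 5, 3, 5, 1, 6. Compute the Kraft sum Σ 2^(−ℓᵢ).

0.71875

With common denominator 2^6 = 64: Σ 2^(−ℓᵢ) = 1/64 + 2/64 + 8/64 + 2/64 + 32/64 + 1/64 = 46/64 = 0.71875.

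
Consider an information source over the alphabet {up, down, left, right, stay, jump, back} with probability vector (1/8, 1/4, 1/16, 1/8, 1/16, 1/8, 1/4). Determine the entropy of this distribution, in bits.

Each probability is a power of 1/2, so log₂(1/p) is an integer.
H = Σ p·log₂(1/p) = 1/8·3 + 1/4·2 + 1/16·4 + 1/8·3 + 1/16·4 + 1/8·3 + 1/4·2 = 2.625 bits.

2.625 bits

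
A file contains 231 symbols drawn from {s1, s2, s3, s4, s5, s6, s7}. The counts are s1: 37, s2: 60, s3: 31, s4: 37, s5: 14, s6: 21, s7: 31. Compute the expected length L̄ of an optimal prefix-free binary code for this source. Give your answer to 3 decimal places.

Probabilities are the counts divided by 231.
Repeatedly combine the two least-probable nodes; the expected code length is the sum of the merged weights.
merge 2/33 + 1/11 → 5/33
merge 31/231 + 31/231 → 62/231
merge 5/33 + 37/231 → 24/77
merge 37/231 + 20/77 → 97/231
merge 62/231 + 24/77 → 134/231
merge 97/231 + 134/231 → 1
L = 5/33 + 62/231 + 24/77 + 97/231 + 134/231 + 1 = 631/231 ≈ 2.732 bits/symbol.

2.732 bits/symbol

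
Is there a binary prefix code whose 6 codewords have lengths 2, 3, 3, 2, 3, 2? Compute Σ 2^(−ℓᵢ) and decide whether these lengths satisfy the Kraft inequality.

With common denominator 2^3 = 8: Σ 2^(−ℓᵢ) = 2/8 + 1/8 + 1/8 + 2/8 + 1/8 + 2/8 = 9/8 = 1.125.
Kraft's inequality requires Σ ≤ 1; here Σ = 1.125 > 1, so no such prefix code exists.

1.125; no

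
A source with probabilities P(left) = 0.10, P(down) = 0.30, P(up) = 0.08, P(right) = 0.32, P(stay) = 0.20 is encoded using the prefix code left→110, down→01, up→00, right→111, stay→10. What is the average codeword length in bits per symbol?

2.42 bits/symbol

L̄ = Σ pᵢ·ℓᵢ = 0.10·3 + 0.30·2 + 0.08·2 + 0.32·3 + 0.20·2 = 2.42 bits/symbol.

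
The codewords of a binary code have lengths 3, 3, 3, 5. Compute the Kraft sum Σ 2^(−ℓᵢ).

With common denominator 2^5 = 32: Σ 2^(−ℓᵢ) = 4/32 + 4/32 + 4/32 + 1/32 = 13/32 = 0.40625.

0.40625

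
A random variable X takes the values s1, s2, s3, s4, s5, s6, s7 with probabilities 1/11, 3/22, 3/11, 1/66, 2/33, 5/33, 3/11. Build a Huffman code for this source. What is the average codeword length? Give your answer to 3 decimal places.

Repeatedly combine the two least-probable nodes; the expected code length is the sum of the merged weights.
merge 1/66 + 2/33 → 5/66
merge 5/66 + 1/11 → 1/6
merge 3/22 + 5/33 → 19/66
merge 1/6 + 3/11 → 29/66
merge 3/11 + 19/66 → 37/66
merge 29/66 + 37/66 → 1
L = 5/66 + 1/6 + 19/66 + 29/66 + 37/66 + 1 = 167/66 ≈ 2.530 bits/symbol.

2.530 bits/symbol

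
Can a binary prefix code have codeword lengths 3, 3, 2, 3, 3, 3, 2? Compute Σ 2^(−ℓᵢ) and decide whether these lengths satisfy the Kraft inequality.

With common denominator 2^3 = 8: Σ 2^(−ℓᵢ) = 1/8 + 1/8 + 2/8 + 1/8 + 1/8 + 1/8 + 2/8 = 9/8 = 1.125.
Kraft's inequality requires Σ ≤ 1; here Σ = 1.125 > 1, so no such prefix code exists.

1.125; no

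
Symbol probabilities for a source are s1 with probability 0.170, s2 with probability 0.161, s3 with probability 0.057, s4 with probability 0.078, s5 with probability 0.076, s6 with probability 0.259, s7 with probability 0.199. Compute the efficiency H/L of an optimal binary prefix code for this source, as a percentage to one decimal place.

98.4%

Entropy H = −Σ p log₂ p ≈ 2.6323 bits.
Huffman merges: 57/1000+19/250→133/1000; 39/500+133/1000→211/1000; 161/1000+17/100→331/1000; 199/1000+211/1000→41/100; 259/1000+331/1000→59/100; 41/100+59/100→1. L = 107/40 ≈ 2.6750.
Efficiency = H/L = 2.6323/2.6750 = 98.4%.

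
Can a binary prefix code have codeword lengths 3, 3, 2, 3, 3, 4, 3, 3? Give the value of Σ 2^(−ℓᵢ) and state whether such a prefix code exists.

1.0625; no

With common denominator 2^4 = 16: Σ 2^(−ℓᵢ) = 2/16 + 2/16 + 4/16 + 2/16 + 2/16 + 1/16 + 2/16 + 2/16 = 17/16 = 1.0625.
Kraft's inequality requires Σ ≤ 1; here Σ = 1.0625 > 1, so no such prefix code exists.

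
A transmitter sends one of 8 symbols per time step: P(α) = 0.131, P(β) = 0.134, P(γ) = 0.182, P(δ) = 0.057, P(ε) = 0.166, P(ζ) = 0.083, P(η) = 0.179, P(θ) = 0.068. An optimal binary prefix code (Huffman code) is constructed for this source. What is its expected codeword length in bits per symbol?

2.943 bits/symbol

Repeatedly combine the two least-probable nodes; the expected code length is the sum of the merged weights.
merge 57/1000 + 17/250 → 1/8
merge 83/1000 + 1/8 → 26/125
merge 131/1000 + 67/500 → 53/200
merge 83/500 + 179/1000 → 69/200
merge 91/500 + 26/125 → 39/100
merge 53/200 + 69/200 → 61/100
merge 39/100 + 61/100 → 1
L = 1/8 + 26/125 + 53/200 + 69/200 + 39/100 + 61/100 + 1 = 2943/1000 = 2.943 bits/symbol.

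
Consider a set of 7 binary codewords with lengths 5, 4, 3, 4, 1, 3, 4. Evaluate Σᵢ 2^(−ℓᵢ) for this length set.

0.96875

With common denominator 2^5 = 32: Σ 2^(−ℓᵢ) = 1/32 + 2/32 + 4/32 + 2/32 + 16/32 + 4/32 + 2/32 = 31/32 = 0.96875.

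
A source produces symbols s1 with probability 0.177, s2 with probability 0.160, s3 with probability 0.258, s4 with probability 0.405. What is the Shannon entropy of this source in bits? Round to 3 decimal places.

H = −Σ pᵢ log₂ pᵢ.
−0.177·log₂(0.177) = 0.4422
−0.160·log₂(0.160) = 0.4230
−0.258·log₂(0.258) = 0.5043
−0.405·log₂(0.405) = 0.5281
Sum ≈ 1.8976 → 1.898 bits.

1.898 bits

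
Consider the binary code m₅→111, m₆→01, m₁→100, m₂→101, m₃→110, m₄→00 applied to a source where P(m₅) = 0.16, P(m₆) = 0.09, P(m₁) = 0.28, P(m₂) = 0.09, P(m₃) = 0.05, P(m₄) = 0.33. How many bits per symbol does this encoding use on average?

2.58 bits/symbol

L̄ = Σ pᵢ·ℓᵢ = 0.16·3 + 0.09·2 + 0.28·3 + 0.09·3 + 0.05·3 + 0.33·2 = 2.58 bits/symbol.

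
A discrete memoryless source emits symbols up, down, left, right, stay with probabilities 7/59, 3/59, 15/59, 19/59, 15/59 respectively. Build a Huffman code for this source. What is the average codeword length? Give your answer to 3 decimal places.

2.169 bits/symbol

Repeatedly combine the two least-probable nodes; the expected code length is the sum of the merged weights.
merge 3/59 + 7/59 → 10/59
merge 10/59 + 15/59 → 25/59
merge 15/59 + 19/59 → 34/59
merge 25/59 + 34/59 → 1
L = 10/59 + 25/59 + 34/59 + 1 = 128/59 ≈ 2.169 bits/symbol.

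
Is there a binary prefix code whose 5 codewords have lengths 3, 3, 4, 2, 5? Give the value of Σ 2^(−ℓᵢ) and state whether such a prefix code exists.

0.59375; yes

With common denominator 2^5 = 32: Σ 2^(−ℓᵢ) = 4/32 + 4/32 + 2/32 + 8/32 + 1/32 = 19/32 = 0.59375.
Kraft's inequality requires Σ ≤ 1; here Σ = 0.59375 ≤ 1, so such a prefix code exists.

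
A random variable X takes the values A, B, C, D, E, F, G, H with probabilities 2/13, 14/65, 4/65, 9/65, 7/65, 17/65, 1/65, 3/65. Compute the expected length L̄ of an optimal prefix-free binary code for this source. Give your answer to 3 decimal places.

Repeatedly combine the two least-probable nodes; the expected code length is the sum of the merged weights.
merge 1/65 + 3/65 → 4/65
merge 4/65 + 4/65 → 8/65
merge 7/65 + 8/65 → 3/13
merge 9/65 + 2/13 → 19/65
merge 14/65 + 3/13 → 29/65
merge 17/65 + 19/65 → 36/65
merge 29/65 + 36/65 → 1
L = 4/65 + 8/65 + 3/13 + 19/65 + 29/65 + 36/65 + 1 = 176/65 ≈ 2.708 bits/symbol.

2.708 bits/symbol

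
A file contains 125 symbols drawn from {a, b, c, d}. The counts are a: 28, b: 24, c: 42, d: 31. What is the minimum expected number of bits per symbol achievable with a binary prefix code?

2 bits/symbol

Probabilities are the counts divided by 125.
Repeatedly combine the two least-probable nodes; the expected code length is the sum of the merged weights.
merge 24/125 + 28/125 → 52/125
merge 31/125 + 42/125 → 73/125
merge 52/125 + 73/125 → 1
L = 52/125 + 73/125 + 1 = 2 bits/symbol.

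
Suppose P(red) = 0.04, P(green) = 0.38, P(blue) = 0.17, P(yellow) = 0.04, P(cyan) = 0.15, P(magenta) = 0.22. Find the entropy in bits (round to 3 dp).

2.228 bits

H = −Σ pᵢ log₂ pᵢ.
−0.04·log₂(0.04) = 0.1858
−0.38·log₂(0.38) = 0.5305
−0.17·log₂(0.17) = 0.4346
−0.04·log₂(0.04) = 0.1858
−0.15·log₂(0.15) = 0.4105
−0.22·log₂(0.22) = 0.4806
Sum ≈ 2.2277 → 2.228 bits.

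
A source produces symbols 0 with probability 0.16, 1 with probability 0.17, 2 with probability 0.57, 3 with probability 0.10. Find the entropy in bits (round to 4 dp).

H = −Σ pᵢ log₂ pᵢ.
−0.16·log₂(0.16) = 0.4230
−0.17·log₂(0.17) = 0.4346
−0.57·log₂(0.57) = 0.4623
−0.10·log₂(0.10) = 0.3322
Sum ≈ 1.6520 → 1.6520 bits.

1.6520 bits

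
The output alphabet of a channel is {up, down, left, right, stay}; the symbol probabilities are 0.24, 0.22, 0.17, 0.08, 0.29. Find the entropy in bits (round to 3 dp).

2.219 bits

H = −Σ pᵢ log₂ pᵢ.
−0.24·log₂(0.24) = 0.4941
−0.22·log₂(0.22) = 0.4806
−0.17·log₂(0.17) = 0.4346
−0.08·log₂(0.08) = 0.2915
−0.29·log₂(0.29) = 0.5179
Sum ≈ 2.2187 → 2.219 bits.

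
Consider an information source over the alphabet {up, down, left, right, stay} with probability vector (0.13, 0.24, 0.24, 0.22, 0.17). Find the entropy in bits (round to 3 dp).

2.286 bits

H = −Σ pᵢ log₂ pᵢ.
−0.13·log₂(0.13) = 0.3826
−0.24·log₂(0.24) = 0.4941
−0.24·log₂(0.24) = 0.4941
−0.22·log₂(0.22) = 0.4806
−0.17·log₂(0.17) = 0.4346
Sum ≈ 2.2861 → 2.286 bits.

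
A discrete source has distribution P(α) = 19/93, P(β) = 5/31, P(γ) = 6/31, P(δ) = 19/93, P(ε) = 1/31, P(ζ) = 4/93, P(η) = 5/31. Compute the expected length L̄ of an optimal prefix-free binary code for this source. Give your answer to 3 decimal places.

2.667 bits/symbol

Repeatedly combine the two least-probable nodes; the expected code length is the sum of the merged weights.
merge 1/31 + 4/93 → 7/93
merge 7/93 + 5/31 → 22/93
merge 5/31 + 6/31 → 11/31
merge 19/93 + 19/93 → 38/93
merge 22/93 + 11/31 → 55/93
merge 38/93 + 55/93 → 1
L = 7/93 + 22/93 + 11/31 + 38/93 + 55/93 + 1 = 8/3 ≈ 2.667 bits/symbol.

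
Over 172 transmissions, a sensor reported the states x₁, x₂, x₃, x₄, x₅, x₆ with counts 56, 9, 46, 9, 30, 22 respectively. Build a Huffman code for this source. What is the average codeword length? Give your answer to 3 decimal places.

Probabilities are the counts divided by 172.
Repeatedly combine the two least-probable nodes; the expected code length is the sum of the merged weights.
merge 9/172 + 9/172 → 9/86
merge 9/86 + 11/86 → 10/43
merge 15/86 + 10/43 → 35/86
merge 23/86 + 14/43 → 51/86
merge 35/86 + 51/86 → 1
L = 9/86 + 10/43 + 35/86 + 51/86 + 1 = 201/86 ≈ 2.337 bits/symbol.

2.337 bits/symbol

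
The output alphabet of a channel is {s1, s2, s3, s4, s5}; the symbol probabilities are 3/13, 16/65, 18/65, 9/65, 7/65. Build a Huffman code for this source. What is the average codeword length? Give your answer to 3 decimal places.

2.246 bits/symbol

Repeatedly combine the two least-probable nodes; the expected code length is the sum of the merged weights.
merge 7/65 + 9/65 → 16/65
merge 3/13 + 16/65 → 31/65
merge 16/65 + 18/65 → 34/65
merge 31/65 + 34/65 → 1
L = 16/65 + 31/65 + 34/65 + 1 = 146/65 ≈ 2.246 bits/symbol.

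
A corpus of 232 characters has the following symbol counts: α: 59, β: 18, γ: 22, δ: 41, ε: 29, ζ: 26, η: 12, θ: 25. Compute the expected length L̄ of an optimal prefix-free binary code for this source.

2.875 bits/symbol

Probabilities are the counts divided by 232.
Repeatedly combine the two least-probable nodes; the expected code length is the sum of the merged weights.
merge 3/58 + 9/116 → 15/116
merge 11/116 + 25/232 → 47/232
merge 13/116 + 1/8 → 55/232
merge 15/116 + 41/232 → 71/232
merge 47/232 + 55/232 → 51/116
merge 59/232 + 71/232 → 65/116
merge 51/116 + 65/116 → 1
L = 15/116 + 47/232 + 55/232 + 71/232 + 51/116 + 65/116 + 1 = 23/8 = 2.875 bits/symbol.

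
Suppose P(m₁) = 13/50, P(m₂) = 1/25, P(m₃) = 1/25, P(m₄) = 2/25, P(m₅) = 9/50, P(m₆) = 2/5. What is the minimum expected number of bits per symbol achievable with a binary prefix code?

Repeatedly combine the two least-probable nodes; the expected code length is the sum of the merged weights.
merge 1/25 + 1/25 → 2/25
merge 2/25 + 2/25 → 4/25
merge 4/25 + 9/50 → 17/50
merge 13/50 + 17/50 → 3/5
merge 2/5 + 3/5 → 1
L = 2/25 + 4/25 + 17/50 + 3/5 + 1 = 109/50 = 2.18 bits/symbol.

2.18 bits/symbol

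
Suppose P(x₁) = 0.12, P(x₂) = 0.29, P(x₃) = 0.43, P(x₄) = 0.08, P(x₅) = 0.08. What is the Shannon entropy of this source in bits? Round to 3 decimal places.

1.992 bits

H = −Σ pᵢ log₂ pᵢ.
−0.12·log₂(0.12) = 0.3671
−0.29·log₂(0.29) = 0.5179
−0.43·log₂(0.43) = 0.5236
−0.08·log₂(0.08) = 0.2915
−0.08·log₂(0.08) = 0.2915
Sum ≈ 1.9916 → 1.992 bits.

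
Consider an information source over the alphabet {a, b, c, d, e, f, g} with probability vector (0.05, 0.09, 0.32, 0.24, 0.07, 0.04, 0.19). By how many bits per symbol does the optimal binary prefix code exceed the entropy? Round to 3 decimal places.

Entropy H = −Σ p log₂ p ≈ 2.4585 bits.
Huffman merges: 1/25+1/20→9/100; 7/100+9/100→4/25; 9/100+4/25→1/4; 19/100+6/25→43/100; 1/4+8/25→57/100; 43/100+57/100→1. L = 5/2 ≈ 2.5000.
L − H = 2.5000 − 2.4585 = 0.042 bits.

0.042 bits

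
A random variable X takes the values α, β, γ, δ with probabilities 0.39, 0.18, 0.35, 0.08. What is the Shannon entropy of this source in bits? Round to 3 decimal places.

1.797 bits

H = −Σ pᵢ log₂ pᵢ.
−0.39·log₂(0.39) = 0.5298
−0.18·log₂(0.18) = 0.4453
−0.35·log₂(0.35) = 0.5301
−0.08·log₂(0.08) = 0.2915
Sum ≈ 1.7967 → 1.797 bits.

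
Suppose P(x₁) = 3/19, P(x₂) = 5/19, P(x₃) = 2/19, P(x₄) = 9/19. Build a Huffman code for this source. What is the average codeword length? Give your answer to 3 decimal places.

Repeatedly combine the two least-probable nodes; the expected code length is the sum of the merged weights.
merge 2/19 + 3/19 → 5/19
merge 5/19 + 5/19 → 10/19
merge 9/19 + 10/19 → 1
L = 5/19 + 10/19 + 1 = 34/19 ≈ 1.789 bits/symbol.

1.789 bits/symbol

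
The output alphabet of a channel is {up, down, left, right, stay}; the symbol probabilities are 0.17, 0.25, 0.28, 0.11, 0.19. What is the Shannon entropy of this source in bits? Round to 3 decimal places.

H = −Σ pᵢ log₂ pᵢ.
−0.17·log₂(0.17) = 0.4346
−0.25·log₂(0.25) = 0.5000
−0.28·log₂(0.28) = 0.5142
−0.11·log₂(0.11) = 0.3503
−0.19·log₂(0.19) = 0.4552
Sum ≈ 2.2543 → 2.254 bits.

2.254 bits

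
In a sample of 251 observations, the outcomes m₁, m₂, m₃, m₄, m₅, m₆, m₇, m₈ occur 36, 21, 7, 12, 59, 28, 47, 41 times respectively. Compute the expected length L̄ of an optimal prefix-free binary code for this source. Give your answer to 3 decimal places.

Probabilities are the counts divided by 251.
Repeatedly combine the two least-probable nodes; the expected code length is the sum of the merged weights.
merge 7/251 + 12/251 → 19/251
merge 19/251 + 21/251 → 40/251
merge 28/251 + 36/251 → 64/251
merge 40/251 + 41/251 → 81/251
merge 47/251 + 59/251 → 106/251
merge 64/251 + 81/251 → 145/251
merge 106/251 + 145/251 → 1
L = 19/251 + 40/251 + 64/251 + 81/251 + 106/251 + 145/251 + 1 = 706/251 ≈ 2.813 bits/symbol.

2.813 bits/symbol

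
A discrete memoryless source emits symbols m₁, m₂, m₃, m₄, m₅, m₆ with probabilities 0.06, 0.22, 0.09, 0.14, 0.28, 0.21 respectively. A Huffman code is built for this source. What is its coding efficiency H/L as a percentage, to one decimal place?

Entropy H = −Σ p log₂ p ≈ 2.4209 bits.
Huffman merges: 3/50+9/100→3/20; 7/50+3/20→29/100; 21/100+11/50→43/100; 7/25+29/100→57/100; 43/100+57/100→1. L = 61/25 ≈ 2.4400.
Efficiency = H/L = 2.4209/2.4400 = 99.2%.

99.2%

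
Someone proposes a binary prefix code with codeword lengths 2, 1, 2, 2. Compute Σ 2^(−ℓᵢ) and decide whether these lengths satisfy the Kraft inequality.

1.25; no

With common denominator 2^2 = 4: Σ 2^(−ℓᵢ) = 1/4 + 2/4 + 1/4 + 1/4 = 5/4 = 1.25.
Kraft's inequality requires Σ ≤ 1; here Σ = 1.25 > 1, so no such prefix code exists.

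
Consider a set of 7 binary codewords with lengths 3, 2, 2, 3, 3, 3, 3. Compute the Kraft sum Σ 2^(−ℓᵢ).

With common denominator 2^3 = 8: Σ 2^(−ℓᵢ) = 1/8 + 2/8 + 2/8 + 1/8 + 1/8 + 1/8 + 1/8 = 9/8 = 1.125.

1.125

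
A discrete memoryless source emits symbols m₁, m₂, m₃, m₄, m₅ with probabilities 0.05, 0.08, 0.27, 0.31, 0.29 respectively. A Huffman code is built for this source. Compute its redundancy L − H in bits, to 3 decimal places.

0.071 bits

Entropy H = −Σ p log₂ p ≈ 2.0593 bits.
Huffman merges: 1/20+2/25→13/100; 13/100+27/100→2/5; 29/100+31/100→3/5; 2/5+3/5→1. L = 213/100 ≈ 2.1300.
L − H = 2.1300 − 2.0593 = 0.071 bits.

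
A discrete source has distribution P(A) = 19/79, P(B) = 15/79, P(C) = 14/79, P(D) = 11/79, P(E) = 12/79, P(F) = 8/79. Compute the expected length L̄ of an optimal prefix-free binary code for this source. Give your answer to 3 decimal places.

2.570 bits/symbol

Repeatedly combine the two least-probable nodes; the expected code length is the sum of the merged weights.
merge 8/79 + 11/79 → 19/79
merge 12/79 + 14/79 → 26/79
merge 15/79 + 19/79 → 34/79
merge 19/79 + 26/79 → 45/79
merge 34/79 + 45/79 → 1
L = 19/79 + 26/79 + 34/79 + 45/79 + 1 = 203/79 ≈ 2.570 bits/symbol.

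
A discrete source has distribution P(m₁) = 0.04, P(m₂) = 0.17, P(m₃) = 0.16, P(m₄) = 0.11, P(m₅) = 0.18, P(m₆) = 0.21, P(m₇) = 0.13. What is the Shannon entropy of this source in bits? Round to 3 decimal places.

H = −Σ pᵢ log₂ pᵢ.
−0.04·log₂(0.04) = 0.1858
−0.17·log₂(0.17) = 0.4346
−0.16·log₂(0.16) = 0.4230
−0.11·log₂(0.11) = 0.3503
−0.18·log₂(0.18) = 0.4453
−0.21·log₂(0.21) = 0.4728
−0.13·log₂(0.13) = 0.3826
Sum ≈ 2.6944 → 2.694 bits.

2.694 bits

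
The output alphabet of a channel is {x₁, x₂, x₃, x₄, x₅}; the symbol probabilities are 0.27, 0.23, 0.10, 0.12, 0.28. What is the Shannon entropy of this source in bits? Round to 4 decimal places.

2.2112 bits

H = −Σ pᵢ log₂ pᵢ.
−0.27·log₂(0.27) = 0.5100
−0.23·log₂(0.23) = 0.4877
−0.10·log₂(0.10) = 0.3322
−0.12·log₂(0.12) = 0.3671
−0.28·log₂(0.28) = 0.5142
Sum ≈ 2.2112 → 2.2112 bits.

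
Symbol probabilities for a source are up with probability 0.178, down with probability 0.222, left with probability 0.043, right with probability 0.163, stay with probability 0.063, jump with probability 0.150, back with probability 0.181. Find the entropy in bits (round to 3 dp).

2.655 bits

H = −Σ pᵢ log₂ pᵢ.
−0.178·log₂(0.178) = 0.4432
−0.222·log₂(0.222) = 0.4820
−0.043·log₂(0.043) = 0.1952
−0.163·log₂(0.163) = 0.4266
−0.063·log₂(0.063) = 0.2513
−0.150·log₂(0.150) = 0.4105
−0.181·log₂(0.181) = 0.4463
Sum ≈ 2.6552 → 2.655 bits.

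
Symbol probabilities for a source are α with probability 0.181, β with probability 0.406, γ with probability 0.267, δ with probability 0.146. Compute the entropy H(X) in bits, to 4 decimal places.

1.8883 bits

H = −Σ pᵢ log₂ pᵢ.
−0.181·log₂(0.181) = 0.4463
−0.406·log₂(0.406) = 0.5280
−0.267·log₂(0.267) = 0.5087
−0.146·log₂(0.146) = 0.4053
Sum ≈ 1.8883 → 1.8883 bits.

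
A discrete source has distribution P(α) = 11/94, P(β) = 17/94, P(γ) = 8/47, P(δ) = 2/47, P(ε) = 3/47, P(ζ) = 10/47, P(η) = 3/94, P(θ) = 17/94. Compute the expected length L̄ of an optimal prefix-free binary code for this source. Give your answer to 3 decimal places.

Repeatedly combine the two least-probable nodes; the expected code length is the sum of the merged weights.
merge 3/94 + 2/47 → 7/94
merge 3/47 + 7/94 → 13/94
merge 11/94 + 13/94 → 12/47
merge 8/47 + 17/94 → 33/94
merge 17/94 + 10/47 → 37/94
merge 12/47 + 33/94 → 57/94
merge 37/94 + 57/94 → 1
L = 7/94 + 13/94 + 12/47 + 33/94 + 37/94 + 57/94 + 1 = 265/94 ≈ 2.819 bits/symbol.

2.819 bits/symbol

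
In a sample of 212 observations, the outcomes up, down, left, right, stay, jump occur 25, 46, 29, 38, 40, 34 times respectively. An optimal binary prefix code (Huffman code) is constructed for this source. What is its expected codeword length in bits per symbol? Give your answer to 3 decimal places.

2.594 bits/symbol

Probabilities are the counts divided by 212.
Repeatedly combine the two least-probable nodes; the expected code length is the sum of the merged weights.
merge 25/212 + 29/212 → 27/106
merge 17/106 + 19/106 → 18/53
merge 10/53 + 23/106 → 43/106
merge 27/106 + 18/53 → 63/106
merge 43/106 + 63/106 → 1
L = 27/106 + 18/53 + 43/106 + 63/106 + 1 = 275/106 ≈ 2.594 bits/symbol.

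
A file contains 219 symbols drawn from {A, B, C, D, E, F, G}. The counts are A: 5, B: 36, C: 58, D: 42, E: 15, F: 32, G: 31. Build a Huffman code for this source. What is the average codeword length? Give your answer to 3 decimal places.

2.635 bits/symbol

Probabilities are the counts divided by 219.
Repeatedly combine the two least-probable nodes; the expected code length is the sum of the merged weights.
merge 5/219 + 5/73 → 20/219
merge 20/219 + 31/219 → 17/73
merge 32/219 + 12/73 → 68/219
merge 14/73 + 17/73 → 31/73
merge 58/219 + 68/219 → 42/73
merge 31/73 + 42/73 → 1
L = 20/219 + 17/73 + 68/219 + 31/73 + 42/73 + 1 = 577/219 ≈ 2.635 bits/symbol.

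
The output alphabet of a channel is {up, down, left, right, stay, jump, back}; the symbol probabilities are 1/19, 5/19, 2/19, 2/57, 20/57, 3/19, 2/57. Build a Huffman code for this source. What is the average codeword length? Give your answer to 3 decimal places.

Repeatedly combine the two least-probable nodes; the expected code length is the sum of the merged weights.
merge 2/57 + 2/57 → 4/57
merge 1/19 + 4/57 → 7/57
merge 2/19 + 7/57 → 13/57
merge 3/19 + 13/57 → 22/57
merge 5/19 + 20/57 → 35/57
merge 22/57 + 35/57 → 1
L = 4/57 + 7/57 + 13/57 + 22/57 + 35/57 + 1 = 46/19 ≈ 2.421 bits/symbol.

2.421 bits/symbol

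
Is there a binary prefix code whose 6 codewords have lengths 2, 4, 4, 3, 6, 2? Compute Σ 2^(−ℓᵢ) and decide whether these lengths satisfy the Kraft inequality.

With common denominator 2^6 = 64: Σ 2^(−ℓᵢ) = 16/64 + 4/64 + 4/64 + 8/64 + 1/64 + 16/64 = 49/64 = 0.765625.
Kraft's inequality requires Σ ≤ 1; here Σ = 0.765625 ≤ 1, so such a prefix code exists.

0.765625; yes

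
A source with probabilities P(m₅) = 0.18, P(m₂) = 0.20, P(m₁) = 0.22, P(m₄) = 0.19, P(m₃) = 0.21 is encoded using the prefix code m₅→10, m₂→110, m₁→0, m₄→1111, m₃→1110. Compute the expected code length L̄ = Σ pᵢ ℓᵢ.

2.78 bits/symbol

L̄ = Σ pᵢ·ℓᵢ = 0.18·2 + 0.20·3 + 0.22·1 + 0.19·4 + 0.21·4 = 2.78 bits/symbol.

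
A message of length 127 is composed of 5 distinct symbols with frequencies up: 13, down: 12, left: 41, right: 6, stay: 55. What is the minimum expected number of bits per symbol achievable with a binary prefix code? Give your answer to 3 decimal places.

1.953 bits/symbol

Probabilities are the counts divided by 127.
Repeatedly combine the two least-probable nodes; the expected code length is the sum of the merged weights.
merge 6/127 + 12/127 → 18/127
merge 13/127 + 18/127 → 31/127
merge 31/127 + 41/127 → 72/127
merge 55/127 + 72/127 → 1
L = 18/127 + 31/127 + 72/127 + 1 = 248/127 ≈ 1.953 bits/symbol.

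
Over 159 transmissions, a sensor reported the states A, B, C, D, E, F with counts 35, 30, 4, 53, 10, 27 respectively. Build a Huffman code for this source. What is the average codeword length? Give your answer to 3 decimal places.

Probabilities are the counts divided by 159.
Repeatedly combine the two least-probable nodes; the expected code length is the sum of the merged weights.
merge 4/159 + 10/159 → 14/159
merge 14/159 + 9/53 → 41/159
merge 10/53 + 35/159 → 65/159
merge 41/159 + 1/3 → 94/159
merge 65/159 + 94/159 → 1
L = 14/159 + 41/159 + 65/159 + 94/159 + 1 = 373/159 ≈ 2.346 bits/symbol.

2.346 bits/symbol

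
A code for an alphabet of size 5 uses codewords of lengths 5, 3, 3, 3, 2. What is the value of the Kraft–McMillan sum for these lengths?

With common denominator 2^5 = 32: Σ 2^(−ℓᵢ) = 1/32 + 4/32 + 4/32 + 4/32 + 8/32 = 21/32 = 0.65625.

0.65625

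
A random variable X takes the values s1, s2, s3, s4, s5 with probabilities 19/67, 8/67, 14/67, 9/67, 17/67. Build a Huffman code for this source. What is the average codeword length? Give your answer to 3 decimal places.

Repeatedly combine the two least-probable nodes; the expected code length is the sum of the merged weights.
merge 8/67 + 9/67 → 17/67
merge 14/67 + 17/67 → 31/67
merge 17/67 + 19/67 → 36/67
merge 31/67 + 36/67 → 1
L = 17/67 + 31/67 + 36/67 + 1 = 151/67 ≈ 2.254 bits/symbol.

2.254 bits/symbol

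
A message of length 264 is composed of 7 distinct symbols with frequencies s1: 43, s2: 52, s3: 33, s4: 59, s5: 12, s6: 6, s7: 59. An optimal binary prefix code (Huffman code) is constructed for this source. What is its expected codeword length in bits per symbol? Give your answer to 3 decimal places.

2.617 bits/symbol

Probabilities are the counts divided by 264.
Repeatedly combine the two least-probable nodes; the expected code length is the sum of the merged weights.
merge 1/44 + 1/22 → 3/44
merge 3/44 + 1/8 → 17/88
merge 43/264 + 17/88 → 47/132
merge 13/66 + 59/264 → 37/88
merge 59/264 + 47/132 → 51/88
merge 37/88 + 51/88 → 1
L = 3/44 + 17/88 + 47/132 + 37/88 + 51/88 + 1 = 691/264 ≈ 2.617 bits/symbol.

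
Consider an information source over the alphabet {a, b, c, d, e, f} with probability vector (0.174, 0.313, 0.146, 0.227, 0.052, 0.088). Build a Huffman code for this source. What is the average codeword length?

2.426 bits/symbol

Repeatedly combine the two least-probable nodes; the expected code length is the sum of the merged weights.
merge 13/250 + 11/125 → 7/50
merge 7/50 + 73/500 → 143/500
merge 87/500 + 227/1000 → 401/1000
merge 143/500 + 313/1000 → 599/1000
merge 401/1000 + 599/1000 → 1
L = 7/50 + 143/500 + 401/1000 + 599/1000 + 1 = 1213/500 = 2.426 bits/symbol.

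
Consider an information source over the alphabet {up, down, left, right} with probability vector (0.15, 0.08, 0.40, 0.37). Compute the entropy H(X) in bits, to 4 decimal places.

1.7616 bits

H = −Σ pᵢ log₂ pᵢ.
−0.15·log₂(0.15) = 0.4105
−0.08·log₂(0.08) = 0.2915
−0.40·log₂(0.40) = 0.5288
−0.37·log₂(0.37) = 0.5307
Sum ≈ 1.7616 → 1.7616 bits.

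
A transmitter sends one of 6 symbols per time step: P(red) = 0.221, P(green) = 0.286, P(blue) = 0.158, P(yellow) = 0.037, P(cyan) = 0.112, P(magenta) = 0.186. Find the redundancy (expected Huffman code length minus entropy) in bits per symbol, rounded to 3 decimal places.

Entropy H = −Σ p log₂ p ≈ 2.3995 bits.
Huffman merges: 37/1000+14/125→149/1000; 149/1000+79/500→307/1000; 93/500+221/1000→407/1000; 143/500+307/1000→593/1000; 407/1000+593/1000→1. L = 307/125 ≈ 2.4560.
L − H = 2.4560 − 2.3995 = 0.057 bits.

0.057 bits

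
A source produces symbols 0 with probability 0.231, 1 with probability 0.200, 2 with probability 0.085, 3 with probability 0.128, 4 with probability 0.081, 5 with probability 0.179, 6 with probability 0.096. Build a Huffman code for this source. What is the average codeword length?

2.735 bits/symbol

Repeatedly combine the two least-probable nodes; the expected code length is the sum of the merged weights.
merge 81/1000 + 17/200 → 83/500
merge 12/125 + 16/125 → 28/125
merge 83/500 + 179/1000 → 69/200
merge 1/5 + 28/125 → 53/125
merge 231/1000 + 69/200 → 72/125
merge 53/125 + 72/125 → 1
L = 83/500 + 28/125 + 69/200 + 53/125 + 72/125 + 1 = 547/200 = 2.735 bits/symbol.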